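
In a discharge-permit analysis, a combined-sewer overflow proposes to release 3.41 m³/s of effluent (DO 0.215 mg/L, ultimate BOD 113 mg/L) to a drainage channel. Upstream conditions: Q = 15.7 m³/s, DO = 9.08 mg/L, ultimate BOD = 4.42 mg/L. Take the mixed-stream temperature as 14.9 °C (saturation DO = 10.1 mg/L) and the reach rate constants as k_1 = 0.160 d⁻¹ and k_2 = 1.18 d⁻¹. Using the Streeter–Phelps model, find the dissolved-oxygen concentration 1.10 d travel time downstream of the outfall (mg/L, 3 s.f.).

DO ≈ 7.28 mg/L

Mixed DO = (15.7×9.08 + 3.41×0.215)/(15.7+3.41) = 143.3/19.11 = 7.498 mg/L.
Mixed L₀ = (15.7×4.42 + 3.41×113)/(19.11) = 454.7/19.11 = 23.80 mg/L.
Initial deficit D₀ = C_s − DO₀ = 10.1 − 7.498 = 2.602 mg/L.
D(1.10) = [0.160×23.80/(1.18−0.160)](e^(−0.160×1.10) − e^(−1.18×1.10)) + 2.602 e^(−1.18×1.10)
= 3.733 × (0.8386 − 0.2731) + 2.602 × 0.2731 = 2.821 mg/L.
DO = 10.1 − 2.821 = 7.279 mg/L.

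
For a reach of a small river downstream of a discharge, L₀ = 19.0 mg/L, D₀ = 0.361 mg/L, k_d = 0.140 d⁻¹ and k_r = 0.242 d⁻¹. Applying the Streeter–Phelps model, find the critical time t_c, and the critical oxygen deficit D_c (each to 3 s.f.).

With k_r/k_d = 1.729 and 1 − D₀(k_r−k_d)/(k_d L₀) = 0.9862,
t_c = ln(1.729 × 0.9862) / (0.242 − 0.140) = ln(1.705) / 0.1020 = 0.5334/0.1020 = 5.229 d.
D_c = (k_d/k_r) L₀ e^(−k_d t_c) = (0.140/0.242) × 19.0 × e^(−0.140×5.229) = 0.5785 × 19.0 × 0.4809 = 5.286 mg/L.

t_c ≈ 5.23 d; D_c ≈ 5.29 mg/L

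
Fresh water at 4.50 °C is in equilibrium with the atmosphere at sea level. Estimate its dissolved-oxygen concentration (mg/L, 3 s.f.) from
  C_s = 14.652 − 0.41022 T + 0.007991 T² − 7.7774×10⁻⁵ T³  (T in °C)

C_s = 14.652 − 0.41022×4.50 + 0.007991×4.50² − 7.7774×10⁻⁵×4.50³ = 12.96 mg/L.

C_s ≈ 13.0 mg/L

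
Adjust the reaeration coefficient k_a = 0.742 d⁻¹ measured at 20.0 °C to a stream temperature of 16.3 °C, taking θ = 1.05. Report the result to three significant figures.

k_a ≈ 0.619 d⁻¹

k_a(T₂) = k_a(T₁) · θ^(T₂−T₁) = 0.742 × 1.05^(16.3−20.0)
= 0.742 × 1.05^-3.70 = 0.742 × 0.8348 = 0.6194 d⁻¹.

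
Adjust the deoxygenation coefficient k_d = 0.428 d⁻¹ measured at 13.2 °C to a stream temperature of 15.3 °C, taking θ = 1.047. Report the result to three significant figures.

k_d ≈ 0.471 d⁻¹

k_d(T₂) = k_d(T₁) · θ^(T₂−T₁) = 0.428 × 1.047^(15.3−13.2)
= 0.428 × 1.047^2.10 = 0.428 × 1.101 = 0.4713 d⁻¹.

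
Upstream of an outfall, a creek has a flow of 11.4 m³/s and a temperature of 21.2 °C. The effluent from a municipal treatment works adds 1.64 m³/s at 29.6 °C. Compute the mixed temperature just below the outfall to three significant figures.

Flow-weighted mixing: C = (Q_r C_r + Q_w C_w)/(Q_r + Q_w)
= (11.4×21.2 + 1.64×29.6)/(11.4 + 1.64) = 290.2/13.04 = 22.26 °C.

22.3 °C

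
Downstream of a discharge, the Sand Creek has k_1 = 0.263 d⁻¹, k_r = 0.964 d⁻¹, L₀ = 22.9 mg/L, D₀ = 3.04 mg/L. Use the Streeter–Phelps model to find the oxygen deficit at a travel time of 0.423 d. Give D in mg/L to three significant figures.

D ≈ 3.99 mg/L

k_1 L₀/(k_r−k_1) = 0.263×22.9/(0.964−0.263) = 6.023/0.7010 = 8.592 mg/L.
e^(−k_1 t) = e^(−0.263×0.4230) = 0.8947; e^(−k_r t) = e^(−0.964×0.4230) = 0.6651.
D = 8.592 × (0.8947 − 0.6651) + 3.04 × 0.6651 = 1.973 + 2.022 = 3.994 mg/L.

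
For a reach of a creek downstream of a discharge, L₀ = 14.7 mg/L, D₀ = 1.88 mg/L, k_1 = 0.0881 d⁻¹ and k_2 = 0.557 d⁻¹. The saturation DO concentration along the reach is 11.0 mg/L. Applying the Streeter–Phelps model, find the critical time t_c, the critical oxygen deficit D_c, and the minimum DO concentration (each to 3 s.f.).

t_c ≈ 1.50 d; D_c ≈ 2.04 mg/L; min DO ≈ 8.96 mg/L

At the critical point dD/dt = 0, so k_1 L₀ e^(−k_1 t) = k_2 D. Substituting D(t) from the Streeter–Phelps equation and solving for t gives
t_c = ln[(k_2/k_1)(1 − D₀(k_2−k_1)/(k_1 L₀))] / (k_2−k_1).
Here k_2−k_1 = 0.4689 d⁻¹ and 1 − D₀(k_2−k_1)/(k_1 L₀) = 1 − 1.88×0.4689/(0.0881×14.7) = 0.3193, so
t_c = ln(6.322 × 0.3193) / 0.4689 = 0.7025 / 0.4689 = 1.498 d.
L(t_c) = L₀ e^(−k_1 t_c) = 14.7 × 0.8763 = 12.88 mg/L, and at the critical point k_2 D_c = k_1 L, so D_c = (0.0881/0.557) × 12.88 = 2.038 mg/L.
Minimum DO = C_s − D_c = 11.0 − 2.038 = 8.962 mg/L.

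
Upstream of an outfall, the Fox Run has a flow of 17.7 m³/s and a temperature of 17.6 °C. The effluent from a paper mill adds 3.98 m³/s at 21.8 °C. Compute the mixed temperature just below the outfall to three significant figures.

Flow-weighted mixing: C = (Q_r C_r + Q_w C_w)/(Q_r + Q_w)
= (17.7×17.6 + 3.98×21.8)/(17.7 + 3.98) = 398.3/21.68 = 18.37 °C.

18.4 °C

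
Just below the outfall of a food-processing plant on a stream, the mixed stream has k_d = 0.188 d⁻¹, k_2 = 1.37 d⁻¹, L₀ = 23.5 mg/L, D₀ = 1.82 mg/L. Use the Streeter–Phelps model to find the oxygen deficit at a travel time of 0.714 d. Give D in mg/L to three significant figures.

k_d L₀/(k_2−k_d) = 0.188×23.5/(1.37−0.188) = 4.418/1.182 = 3.738 mg/L.
e^(−k_d t) = e^(−0.188×0.7140) = 0.8744; e^(−k_2 t) = e^(−1.37×0.7140) = 0.3760.
D = 3.738 × (0.8744 − 0.3760) + 1.82 × 0.3760 = 1.863 + 0.6843 = 2.547 mg/L.

D ≈ 2.55 mg/L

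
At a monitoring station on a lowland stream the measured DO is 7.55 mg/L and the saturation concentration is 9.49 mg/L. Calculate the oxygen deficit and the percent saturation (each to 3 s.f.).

D ≈ 1.94 mg/L; 79.6 % saturation

D = C_s − C = 9.49 − 7.55 = 1.94 mg/L.
% saturation = 7.55/9.49 × 100 = 79.6 %.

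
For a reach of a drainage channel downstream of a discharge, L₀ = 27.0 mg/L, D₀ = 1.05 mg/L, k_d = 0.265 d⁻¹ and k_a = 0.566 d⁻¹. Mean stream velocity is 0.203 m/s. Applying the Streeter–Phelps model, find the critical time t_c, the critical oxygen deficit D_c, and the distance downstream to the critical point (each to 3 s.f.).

t_c ≈ 2.37 d; D_c ≈ 6.74 mg/L; x_c ≈ 41.6 km

With k_a/k_d = 2.136 and 1 − D₀(k_a−k_d)/(k_d L₀) = 0.9558,
t_c = ln(2.136 × 0.9558) / (0.566 − 0.265) = ln(2.042) / 0.3010 = 0.7137/0.3010 = 2.371 d.
L(t_c) = L₀ e^(−k_d t_c) = 27.0 × 0.5335 = 14.40 mg/L, and at the critical point k_a D_c = k_d L, so D_c = (0.265/0.566) × 14.40 = 6.744 mg/L.
x_c = v t_c = 0.203 m/s × 2.371 d × 86400 s/d = 41590 m ≈ 41.6 km.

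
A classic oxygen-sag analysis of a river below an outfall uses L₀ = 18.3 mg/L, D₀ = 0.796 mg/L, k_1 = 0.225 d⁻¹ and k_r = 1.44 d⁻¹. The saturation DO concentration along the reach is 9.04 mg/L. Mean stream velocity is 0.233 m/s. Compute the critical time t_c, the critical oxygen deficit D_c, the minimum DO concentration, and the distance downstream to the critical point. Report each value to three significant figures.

t_c ≈ 1.31 d; D_c ≈ 2.13 mg/L; min DO ≈ 6.91 mg/L; x_c ≈ 26.3 km

With k_r/k_1 = 6.400 and 1 − D₀(k_r−k_1)/(k_1 L₀) = 0.7651,
t_c = ln(6.400 × 0.7651) / (1.44 − 0.225) = ln(4.897) / 1.215 = 1.589/1.215 = 1.307 d.
D_c = (k_1/k_r) L₀ e^(−k_1 t_c) = (0.225/1.44) × 18.3 × e^(−0.225×1.307) = 0.1562 × 18.3 × 0.7451 = 2.131 mg/L.
Minimum DO = C_s − D_c = 9.04 − 2.131 = 6.909 mg/L.
x_c = v t_c = 0.233 m/s × 1.307 d × 86400 s/d = 26320 m ≈ 26.3 km.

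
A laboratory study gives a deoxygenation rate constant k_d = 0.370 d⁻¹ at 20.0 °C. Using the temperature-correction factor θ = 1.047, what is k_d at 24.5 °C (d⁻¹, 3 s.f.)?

k_d ≈ 0.455 d⁻¹

k_d(T₂) = k_d(T₁) · θ^(T₂−T₁) = 0.370 × 1.047^(24.5−20.0)
= 0.370 × 1.047^4.50 = 0.370 × 1.230 = 0.4549 d⁻¹.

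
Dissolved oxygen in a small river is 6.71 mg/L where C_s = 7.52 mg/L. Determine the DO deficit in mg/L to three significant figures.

D = C_s − C = 7.52 − 6.71 = 0.810 mg/L.

D ≈ 0.810 mg/L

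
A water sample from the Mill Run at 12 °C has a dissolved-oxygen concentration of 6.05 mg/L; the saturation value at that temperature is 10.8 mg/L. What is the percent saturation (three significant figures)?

56.0 % saturation

% saturation = C/C_s × 100 = 6.05/10.8 × 100 = 56.0 %.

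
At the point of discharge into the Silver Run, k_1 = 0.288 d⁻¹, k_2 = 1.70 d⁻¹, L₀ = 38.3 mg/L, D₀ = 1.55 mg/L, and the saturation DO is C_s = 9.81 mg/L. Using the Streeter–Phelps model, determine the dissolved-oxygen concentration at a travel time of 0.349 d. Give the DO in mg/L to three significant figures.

DO ≈ 6.20 mg/L

k_1 L₀/(k_2−k_1) = 0.288×38.3/(1.70−0.288) = 11.03/1.412 = 7.812 mg/L.
e^(−k_1 t) = e^(−0.288×0.3490) = 0.9044; e^(−k_2 t) = e^(−1.70×0.3490) = 0.5525.
D = 7.812 × (0.9044 − 0.5525) + 1.55 × 0.5525 = 2.749 + 0.8564 = 3.605 mg/L.
DO = C_s − D = 9.81 − 3.605 = 6.205 mg/L.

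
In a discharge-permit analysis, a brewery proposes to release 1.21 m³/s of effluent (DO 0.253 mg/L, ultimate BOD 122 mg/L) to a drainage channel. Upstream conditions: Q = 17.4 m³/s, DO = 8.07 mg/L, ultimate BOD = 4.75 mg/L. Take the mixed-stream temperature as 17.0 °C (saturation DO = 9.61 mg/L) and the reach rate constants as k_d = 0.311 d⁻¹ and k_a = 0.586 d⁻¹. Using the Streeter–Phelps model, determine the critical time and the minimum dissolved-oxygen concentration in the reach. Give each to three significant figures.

Mixed DO = (17.4×8.07 + 1.21×0.253)/(17.4+1.21) = 140.7/18.61 = 7.562 mg/L.
Mixed L₀ = (17.4×4.75 + 1.21×122)/(18.61) = 230.3/18.61 = 12.37 mg/L.
Initial deficit D₀ = C_s − DO₀ = 9.61 − 7.562 = 2.048 mg/L.
t_c = (1/0.2750) ln[(0.586/0.311)(1 − 2.048×0.2750/(0.311×12.37))] = 3.636 × ln(1.608) = 1.728 d.
D_c = (0.311/0.586) × 12.37 × e^(−0.311×1.728) = 0.5307 × 12.37 × 0.5842 = 3.836 mg/L.
Minimum DO = 9.61 − 3.836 = 5.774 mg/L.

t_c ≈ 1.73 d; minimum DO ≈ 5.77 mg/L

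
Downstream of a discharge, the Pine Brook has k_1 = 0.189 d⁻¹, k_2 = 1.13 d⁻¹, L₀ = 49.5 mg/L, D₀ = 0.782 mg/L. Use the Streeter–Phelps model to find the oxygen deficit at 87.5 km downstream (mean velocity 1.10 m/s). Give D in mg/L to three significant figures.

Travel time t = x/v = 87.5 km / (1.10 m/s) = 87500 m / 1.10 m/s = 79550 s = 0.9207 d.
k_1 L₀/(k_2−k_1) = 0.189×49.5/(1.13−0.189) = 9.355/0.9410 = 9.942 mg/L.
e^(−k_1 t) = e^(−0.189×0.9207) = 0.8403; e^(−k_2 t) = e^(−1.13×0.9207) = 0.3533.
D = 9.942 × (0.8403 − 0.3533) + 0.782 × 0.3533 = 4.841 + 0.2763 = 5.118 mg/L.

D ≈ 5.12 mg/L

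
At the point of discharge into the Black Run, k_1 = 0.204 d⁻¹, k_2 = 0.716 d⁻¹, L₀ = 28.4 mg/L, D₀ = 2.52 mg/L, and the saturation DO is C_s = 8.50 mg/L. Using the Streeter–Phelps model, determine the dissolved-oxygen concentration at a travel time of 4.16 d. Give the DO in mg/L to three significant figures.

DO ≈ 4.10 mg/L

k_1 L₀/(k_2−k_1) = 0.204×28.4/(0.716−0.204) = 5.794/0.5120 = 11.32 mg/L.
e^(−k_1 t) = e^(−0.204×4.160) = 0.4280; e^(−k_2 t) = e^(−0.716×4.160) = 0.05087.
D = 11.32 × (0.4280 − 0.05087) + 2.52 × 0.05087 = 4.267 + 0.1282 = 4.396 mg/L.
DO = C_s − D = 8.50 − 4.396 = 4.104 mg/L.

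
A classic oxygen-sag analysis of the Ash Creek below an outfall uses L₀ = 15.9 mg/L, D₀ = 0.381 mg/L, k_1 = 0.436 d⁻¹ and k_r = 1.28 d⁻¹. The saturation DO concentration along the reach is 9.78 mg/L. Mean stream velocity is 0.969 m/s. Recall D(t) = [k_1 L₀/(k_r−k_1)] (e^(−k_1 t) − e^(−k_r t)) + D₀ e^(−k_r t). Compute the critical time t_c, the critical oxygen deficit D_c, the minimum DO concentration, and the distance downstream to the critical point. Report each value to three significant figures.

At the critical point dD/dt = 0, so k_1 L₀ e^(−k_1 t) = k_r D. Substituting D(t) from the Streeter–Phelps equation and solving for t gives
t_c = ln[(k_r/k_1)(1 − D₀(k_r−k_1)/(k_1 L₀))] / (k_r−k_1).
Here k_r−k_1 = 0.8440 d⁻¹ and 1 − D₀(k_r−k_1)/(k_1 L₀) = 1 − 0.381×0.8440/(0.436×15.9) = 0.9536, so
t_c = ln(2.936 × 0.9536) / 0.8440 = 1.029 / 0.8440 = 1.220 d.
D_c = (k_1/k_r) L₀ e^(−k_1 t_c) = (0.436/1.28) × 15.9 × e^(−0.436×1.220) = 0.3406 × 15.9 × 0.5875 = 3.182 mg/L.
Minimum DO = C_s − D_c = 9.78 − 3.182 = 6.598 mg/L.
x_c = v t_c = 0.969 m/s × 1.220 d × 86400 s/d = 102100 m ≈ 102 km.

t_c ≈ 1.22 d; D_c ≈ 3.18 mg/L; min DO ≈ 6.60 mg/L; x_c ≈ 102 km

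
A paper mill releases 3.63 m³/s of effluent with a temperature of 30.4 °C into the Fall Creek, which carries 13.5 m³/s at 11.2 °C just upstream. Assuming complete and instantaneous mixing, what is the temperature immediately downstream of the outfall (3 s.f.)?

15.3 °C

Flow-weighted mixing: C = (Q_r C_r + Q_w C_w)/(Q_r + Q_w)
= (13.5×11.2 + 3.63×30.4)/(13.5 + 3.63) = 261.6/17.13 = 15.27 °C.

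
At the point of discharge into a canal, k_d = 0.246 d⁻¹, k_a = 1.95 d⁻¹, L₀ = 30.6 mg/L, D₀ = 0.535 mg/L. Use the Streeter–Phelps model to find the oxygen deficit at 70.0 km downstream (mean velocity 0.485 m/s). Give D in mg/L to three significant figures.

D ≈ 2.78 mg/L

Travel time t = x/v = 70.0 km / (0.485 m/s) = 70000 m / 0.485 m/s = 144300 s = 1.670 d.
k_d L₀/(k_a−k_d) = 0.246×30.6/(1.95−0.246) = 7.528/1.704 = 4.418 mg/L.
e^(−k_d t) = e^(−0.246×1.670) = 0.6630; e^(−k_a t) = e^(−1.95×1.670) = 0.03849.
D = 4.418 × (0.6630 − 0.03849) + 0.535 × 0.03849 = 2.759 + 0.02059 = 2.780 mg/L.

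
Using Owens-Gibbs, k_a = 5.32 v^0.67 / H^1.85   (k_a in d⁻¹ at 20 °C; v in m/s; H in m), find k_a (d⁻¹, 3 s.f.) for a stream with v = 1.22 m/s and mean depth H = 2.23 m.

k_a = 5.32 × 1.22^0.67 / 2.23^1.85 = 5.32 × 1.143 / 4.409 = 1.379 d⁻¹.

k_a ≈ 1.38 d⁻¹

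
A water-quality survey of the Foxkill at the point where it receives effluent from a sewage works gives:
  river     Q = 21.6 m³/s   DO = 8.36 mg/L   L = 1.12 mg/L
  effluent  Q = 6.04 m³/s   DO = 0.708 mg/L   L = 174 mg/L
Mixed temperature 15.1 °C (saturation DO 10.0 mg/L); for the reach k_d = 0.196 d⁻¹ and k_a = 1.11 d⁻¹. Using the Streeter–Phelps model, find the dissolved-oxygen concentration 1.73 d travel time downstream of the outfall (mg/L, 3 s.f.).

Mixed DO = (21.6×8.36 + 6.04×0.708)/(21.6+6.04) = 184.9/27.64 = 6.688 mg/L.
Mixed L₀ = (21.6×1.12 + 6.04×174)/(27.64) = 1075/27.64 = 38.90 mg/L.
Initial deficit D₀ = C_s − DO₀ = 10.0 − 6.688 = 3.312 mg/L.
D(1.73) = [0.196×38.90/(1.11−0.196)](e^(−0.196×1.73) − e^(−1.11×1.73)) + 3.312 e^(−1.11×1.73)
= 8.341 × (0.7124 − 0.1466) + 3.312 × 0.1466 = 5.206 mg/L.
DO = 10.0 − 5.206 = 4.794 mg/L.

DO ≈ 4.79 mg/L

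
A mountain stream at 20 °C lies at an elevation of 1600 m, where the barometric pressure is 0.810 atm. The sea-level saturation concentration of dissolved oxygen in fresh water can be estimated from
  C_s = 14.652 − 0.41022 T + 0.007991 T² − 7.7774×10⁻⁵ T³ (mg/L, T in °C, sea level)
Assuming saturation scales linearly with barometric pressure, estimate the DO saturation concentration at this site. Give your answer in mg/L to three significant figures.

C_s ≈ 7.31 mg/L

At sea level: C_s = 14.652 − 0.41022×20 + 0.007991×20² − 7.7774×10⁻⁵×20³ = 9.022 mg/L.
Pressure correction: C_s' = 9.022 × 0.810 = 7.308 mg/L.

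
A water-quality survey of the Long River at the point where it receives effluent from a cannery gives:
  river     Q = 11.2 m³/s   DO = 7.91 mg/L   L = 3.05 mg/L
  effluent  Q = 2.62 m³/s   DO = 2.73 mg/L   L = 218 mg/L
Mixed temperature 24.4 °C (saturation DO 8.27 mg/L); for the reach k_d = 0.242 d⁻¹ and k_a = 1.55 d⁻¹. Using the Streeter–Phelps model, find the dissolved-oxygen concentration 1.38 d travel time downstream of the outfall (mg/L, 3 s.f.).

DO ≈ 3.26 mg/L

Mixed DO = (11.2×7.91 + 2.62×2.73)/(11.2+2.62) = 95.74/13.82 = 6.928 mg/L.
Mixed L₀ = (11.2×3.05 + 2.62×218)/(13.82) = 605.3/13.82 = 43.80 mg/L.
Initial deficit D₀ = C_s − DO₀ = 8.27 − 6.928 = 1.342 mg/L.
D(1.38) = [0.242×43.80/(1.55−0.242)](e^(−0.242×1.38) − e^(−1.55×1.38)) + 1.342 e^(−1.55×1.38)
= 8.104 × (0.7161 − 0.1178) + 1.342 × 0.1178 = 5.007 mg/L.
DO = 8.27 − 5.007 = 3.263 mg/L.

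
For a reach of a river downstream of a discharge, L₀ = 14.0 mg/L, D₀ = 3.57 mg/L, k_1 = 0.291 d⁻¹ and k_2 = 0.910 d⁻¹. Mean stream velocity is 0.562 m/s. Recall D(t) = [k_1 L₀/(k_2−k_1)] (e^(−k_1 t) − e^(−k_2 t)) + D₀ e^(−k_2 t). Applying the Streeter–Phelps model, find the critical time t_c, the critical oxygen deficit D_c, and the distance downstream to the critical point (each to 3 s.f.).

With k_2/k_1 = 3.127 and 1 − D₀(k_2−k_1)/(k_1 L₀) = 0.4576,
t_c = ln(3.127 × 0.4576) / (0.910 − 0.291) = ln(1.431) / 0.6190 = 0.3583/0.6190 = 0.5789 d.
D_c = (k_1/k_2) L₀ e^(−k_1 t_c) = (0.291/0.910) × 14.0 × e^(−0.291×0.5789) = 0.3198 × 14.0 × 0.8450 = 3.783 mg/L.
x_c = v t_c = 0.562 m/s × 0.5789 d × 86400 s/d = 28110 m ≈ 28.1 km.

t_c ≈ 0.579 d; D_c ≈ 3.78 mg/L; x_c ≈ 28.1 km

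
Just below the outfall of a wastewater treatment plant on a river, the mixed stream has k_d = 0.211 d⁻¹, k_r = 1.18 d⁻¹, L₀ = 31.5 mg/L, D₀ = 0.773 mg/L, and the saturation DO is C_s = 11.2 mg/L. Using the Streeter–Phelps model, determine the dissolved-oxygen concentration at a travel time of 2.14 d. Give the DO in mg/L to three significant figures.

k_d L₀/(k_r−k_d) = 0.211×31.5/(1.18−0.211) = 6.646/0.9690 = 6.859 mg/L.
e^(−k_d t) = e^(−0.211×2.140) = 0.6366; e^(−k_r t) = e^(−1.18×2.140) = 0.08004.
D = 6.859 × (0.6366 − 0.08004) + 0.773 × 0.08004 = 3.818 + 0.06187 = 3.880 mg/L.
DO = C_s − D = 11.2 − 3.880 = 7.320 mg/L.

DO ≈ 7.32 mg/L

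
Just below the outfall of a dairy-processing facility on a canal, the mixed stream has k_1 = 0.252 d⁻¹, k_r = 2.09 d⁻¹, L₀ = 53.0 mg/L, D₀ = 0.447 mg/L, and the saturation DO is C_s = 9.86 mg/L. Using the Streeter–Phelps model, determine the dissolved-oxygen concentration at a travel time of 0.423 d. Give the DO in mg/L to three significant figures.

DO ≈ 6.15 mg/L

k_1 L₀/(k_r−k_1) = 0.252×53.0/(2.09−0.252) = 13.36/1.838 = 7.267 mg/L.
e^(−k_1 t) = e^(−0.252×0.4230) = 0.8989; e^(−k_r t) = e^(−2.09×0.4230) = 0.4131.
D = 7.267 × (0.8989 − 0.4131) + 0.447 × 0.4131 = 3.530 + 0.1847 = 3.715 mg/L.
DO = C_s − D = 9.86 − 3.715 = 6.145 mg/L.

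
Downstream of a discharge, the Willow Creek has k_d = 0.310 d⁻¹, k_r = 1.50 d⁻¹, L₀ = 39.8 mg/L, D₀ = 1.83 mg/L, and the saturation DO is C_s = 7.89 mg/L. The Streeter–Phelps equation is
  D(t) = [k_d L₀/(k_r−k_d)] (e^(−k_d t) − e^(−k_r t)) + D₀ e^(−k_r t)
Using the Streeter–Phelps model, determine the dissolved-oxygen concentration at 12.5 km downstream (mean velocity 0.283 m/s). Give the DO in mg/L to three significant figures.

DO ≈ 3.01 mg/L

Travel time t = x/v = 12.5 km / (0.283 m/s) = 12500 m / 0.283 m/s = 44170 s = 0.5112 d.
k_d L₀/(k_r−k_d) = 0.310×39.8/(1.50−0.310) = 12.34/1.190 = 10.37 mg/L.
e^(−k_d t) = e^(−0.310×0.5112) = 0.8534; e^(−k_r t) = e^(−1.50×0.5112) = 0.4645.
D = 10.37 × (0.8534 − 0.4645) + 1.83 × 0.4645 = 4.033 + 0.8500 = 4.883 mg/L.
DO = C_s − D = 7.89 − 4.883 = 3.007 mg/L.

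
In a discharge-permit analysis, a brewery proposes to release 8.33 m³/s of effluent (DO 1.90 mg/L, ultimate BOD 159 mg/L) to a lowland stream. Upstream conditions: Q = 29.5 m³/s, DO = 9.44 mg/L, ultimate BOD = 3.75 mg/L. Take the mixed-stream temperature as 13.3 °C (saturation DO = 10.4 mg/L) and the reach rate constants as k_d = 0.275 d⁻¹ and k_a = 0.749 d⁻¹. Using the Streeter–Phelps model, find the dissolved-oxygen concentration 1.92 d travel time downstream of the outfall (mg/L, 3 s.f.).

Mixed DO = (29.5×9.44 + 8.33×1.90)/(29.5+8.33) = 294.3/37.83 = 7.780 mg/L.
Mixed L₀ = (29.5×3.75 + 8.33×159)/(37.83) = 1435/37.83 = 37.94 mg/L.
Initial deficit D₀ = C_s − DO₀ = 10.4 − 7.780 = 2.620 mg/L.
D(1.92) = [0.275×37.94/(0.749−0.275)](e^(−0.275×1.92) − e^(−0.749×1.92)) + 2.620 e^(−0.749×1.92)
= 22.01 × (0.5898 − 0.2374) + 2.620 × 0.2374 = 8.378 mg/L.
DO = 10.4 − 8.378 = 2.022 mg/L.

DO ≈ 2.02 mg/L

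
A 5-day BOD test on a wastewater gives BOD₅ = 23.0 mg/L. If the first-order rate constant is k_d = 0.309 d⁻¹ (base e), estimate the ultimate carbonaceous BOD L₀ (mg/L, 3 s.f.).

L₀ ≈ 29.2 mg/L

BOD₅ = L₀(1 − e^(−5k_d)) ⇒ L₀ = BOD₅ / (1 − e^(−5×0.309))
= 23.0 / (1 − 0.2133) = 23.0 / 0.7867 = 29.24 mg/L.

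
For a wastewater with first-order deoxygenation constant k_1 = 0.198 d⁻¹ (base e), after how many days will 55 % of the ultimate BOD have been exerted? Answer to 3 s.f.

y/L₀ = 1 − e^(−k_1 t) = 0.55 ⇒ e^(−k_1 t) = 0.450
t = −ln(0.450) / 0.198 = 0.7985 / 0.198 = 4.033 d.

t ≈ 4.03 d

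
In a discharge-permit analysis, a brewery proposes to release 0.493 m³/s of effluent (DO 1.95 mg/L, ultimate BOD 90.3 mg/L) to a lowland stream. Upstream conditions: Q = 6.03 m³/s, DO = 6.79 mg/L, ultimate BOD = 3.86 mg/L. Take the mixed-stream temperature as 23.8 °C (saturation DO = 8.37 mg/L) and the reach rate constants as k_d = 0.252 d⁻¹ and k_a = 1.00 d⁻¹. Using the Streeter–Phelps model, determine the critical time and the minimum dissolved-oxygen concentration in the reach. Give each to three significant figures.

Mixed DO = (6.03×6.79 + 0.493×1.95)/(6.03+0.493) = 41.91/6.523 = 6.424 mg/L.
Mixed L₀ = (6.03×3.86 + 0.493×90.3)/(6.523) = 67.79/6.523 = 10.39 mg/L.
Initial deficit D₀ = C_s − DO₀ = 8.37 − 6.424 = 1.946 mg/L.
t_c = (1/0.7480) ln[(1.00/0.252)(1 − 1.946×0.7480/(0.252×10.39))] = 1.337 × ln(1.763) = 0.7581 d.
D_c = (0.252/1.00) × 10.39 × e^(−0.252×0.7581) = 0.2520 × 10.39 × 0.8261 = 2.164 mg/L.
Minimum DO = 8.37 − 2.164 = 6.206 mg/L.

t_c ≈ 0.758 d; minimum DO ≈ 6.21 mg/L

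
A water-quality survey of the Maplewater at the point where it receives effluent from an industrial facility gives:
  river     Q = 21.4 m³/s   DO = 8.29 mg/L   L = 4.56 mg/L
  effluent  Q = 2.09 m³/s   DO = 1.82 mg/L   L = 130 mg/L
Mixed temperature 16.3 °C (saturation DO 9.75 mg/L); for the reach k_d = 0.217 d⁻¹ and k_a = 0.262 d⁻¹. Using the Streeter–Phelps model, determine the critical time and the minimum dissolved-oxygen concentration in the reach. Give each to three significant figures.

t_c ≈ 3.58 d; minimum DO ≈ 3.77 mg/L

Mixed DO = (21.4×8.29 + 2.09×1.82)/(21.4+2.09) = 181.2/23.49 = 7.714 mg/L.
Mixed L₀ = (21.4×4.56 + 2.09×130)/(23.49) = 369.3/23.49 = 15.72 mg/L.
Initial deficit D₀ = C_s − DO₀ = 9.75 − 7.714 = 2.036 mg/L.
t_c = (1/0.04500) ln[(0.262/0.217)(1 − 2.036×0.04500/(0.217×15.72))] = 22.22 × ln(1.175) = 3.583 d.
D_c = (0.217/0.262) × 15.72 × e^(−0.217×3.583) = 0.8282 × 15.72 × 0.4596 = 5.984 mg/L.
Minimum DO = 9.75 − 5.984 = 3.766 mg/L.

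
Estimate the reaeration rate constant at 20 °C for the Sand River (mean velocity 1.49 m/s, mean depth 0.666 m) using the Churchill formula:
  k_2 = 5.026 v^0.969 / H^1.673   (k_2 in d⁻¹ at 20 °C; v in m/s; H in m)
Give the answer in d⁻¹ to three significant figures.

k_2 ≈ 14.6 d⁻¹

k_2 = 5.026 × 1.49^0.969 / 0.666^1.673 = 5.026 × 1.472 / 0.5066 = 14.60 d⁻¹.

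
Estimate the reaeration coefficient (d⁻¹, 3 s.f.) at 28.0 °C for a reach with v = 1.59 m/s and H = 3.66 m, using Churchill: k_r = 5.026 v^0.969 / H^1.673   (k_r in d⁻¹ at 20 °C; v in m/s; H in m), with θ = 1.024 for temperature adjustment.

k_r(20) = 5.026 × 1.59^0.969 / 3.66^1.673 = 5.026 × 1.567 / 8.764 = 0.8988 d⁻¹.
k_r(28.0) = 0.8988 × 1.024^(28.0−20) = 0.8988 × 1.209 = 1.087 d⁻¹.

k_r ≈ 1.09 d⁻¹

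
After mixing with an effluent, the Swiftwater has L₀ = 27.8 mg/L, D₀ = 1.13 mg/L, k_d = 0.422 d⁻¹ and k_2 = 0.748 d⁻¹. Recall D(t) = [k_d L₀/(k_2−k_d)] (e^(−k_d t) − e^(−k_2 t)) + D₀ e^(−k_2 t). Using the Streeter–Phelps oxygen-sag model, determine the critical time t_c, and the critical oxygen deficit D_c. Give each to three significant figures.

t_c ≈ 1.66 d; D_c ≈ 7.79 mg/L

t_c = [1/(k_2−k_d)] ln[(k_2/k_d)(1 − D₀(k_2−k_d)/(k_d L₀))]
= [1/(0.748−0.422)] ln[(0.748/0.422)(1 − 1.13×0.3260/(0.422×27.8))]
= (1/0.3260) ln[1.773 × 0.9686] = 3.067 × ln(1.717) = 3.067 × 0.5405 = 1.658 d.
D_c = (k_d/k_2) L₀ e^(−k_d t_c) = (0.422/0.748) × 27.8 × e^(−0.422×1.658) = 0.5642 × 27.8 × 0.4968 = 7.791 mg/L.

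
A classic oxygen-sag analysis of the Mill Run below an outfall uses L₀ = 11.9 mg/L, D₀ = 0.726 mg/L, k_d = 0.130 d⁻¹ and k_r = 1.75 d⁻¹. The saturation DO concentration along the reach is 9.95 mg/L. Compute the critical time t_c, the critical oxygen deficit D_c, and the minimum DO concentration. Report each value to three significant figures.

At the critical point dD/dt = 0, so k_d L₀ e^(−k_d t) = k_r D. Substituting D(t) from the Streeter–Phelps equation and solving for t gives
t_c = ln[(k_r/k_d)(1 − D₀(k_r−k_d)/(k_d L₀))] / (k_r−k_d).
Here k_r−k_d = 1.620 d⁻¹ and 1 − D₀(k_r−k_d)/(k_d L₀) = 1 − 0.726×1.620/(0.130×11.9) = 0.2397, so
t_c = ln(13.46 × 0.2397) / 1.620 = 1.172 / 1.620 = 0.7232 d.
L(t_c) = L₀ e^(−k_d t_c) = 11.9 × 0.9103 = 10.83 mg/L, and at the critical point k_r D_c = k_d L, so D_c = (0.130/1.75) × 10.83 = 0.8047 mg/L.
Minimum DO = C_s − D_c = 9.95 − 0.8047 = 9.145 mg/L.

t_c ≈ 0.723 d; D_c ≈ 0.805 mg/L; min DO ≈ 9.15 mg/L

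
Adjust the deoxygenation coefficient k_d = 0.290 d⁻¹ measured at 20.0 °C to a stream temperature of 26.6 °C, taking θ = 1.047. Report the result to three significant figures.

k_d ≈ 0.393 d⁻¹

k_d(T₂) = k_d(T₁) · θ^(T₂−T₁) = 0.290 × 1.047^(26.6−20.0)
= 0.290 × 1.047^6.60 = 0.290 × 1.354 = 0.3927 d⁻¹.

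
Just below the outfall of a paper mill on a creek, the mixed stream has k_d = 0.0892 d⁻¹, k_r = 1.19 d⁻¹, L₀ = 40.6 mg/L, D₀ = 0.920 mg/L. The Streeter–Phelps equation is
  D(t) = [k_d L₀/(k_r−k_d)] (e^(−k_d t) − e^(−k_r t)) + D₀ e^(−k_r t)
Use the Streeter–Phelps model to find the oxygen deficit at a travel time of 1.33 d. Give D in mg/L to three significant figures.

k_d L₀/(k_r−k_d) = 0.0892×40.6/(1.19−0.0892) = 3.622/1.101 = 3.290 mg/L.
e^(−k_d t) = e^(−0.0892×1.330) = 0.8881; e^(−k_r t) = e^(−1.19×1.330) = 0.2054.
D = 3.290 × (0.8881 − 0.2054) + 0.920 × 0.2054 = 2.246 + 0.1890 = 2.435 mg/L.

D ≈ 2.44 mg/L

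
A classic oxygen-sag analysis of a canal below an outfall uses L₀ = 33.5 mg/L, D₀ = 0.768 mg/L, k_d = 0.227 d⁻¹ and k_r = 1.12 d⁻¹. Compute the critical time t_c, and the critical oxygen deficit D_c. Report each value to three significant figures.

t_c ≈ 1.68 d; D_c ≈ 4.64 mg/L

At the critical point dD/dt = 0, so k_d L₀ e^(−k_d t) = k_r D. Substituting D(t) from the Streeter–Phelps equation and solving for t gives
t_c = ln[(k_r/k_d)(1 − D₀(k_r−k_d)/(k_d L₀))] / (k_r−k_d).
Here k_r−k_d = 0.8930 d⁻¹ and 1 − D₀(k_r−k_d)/(k_d L₀) = 1 − 0.768×0.8930/(0.227×33.5) = 0.9098, so
t_c = ln(4.934 × 0.9098) / 0.8930 = 1.502 / 0.8930 = 1.682 d.
L(t_c) = L₀ e^(−k_d t_c) = 33.5 × 0.6827 = 22.87 mg/L, and at the critical point k_r D_c = k_d L, so D_c = (0.227/1.12) × 22.87 = 4.635 mg/L.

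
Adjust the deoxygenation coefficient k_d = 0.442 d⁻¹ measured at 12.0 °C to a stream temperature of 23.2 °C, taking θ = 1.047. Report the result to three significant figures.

k_d(T₂) = k_d(T₁) · θ^(T₂−T₁) = 0.442 × 1.047^(23.2−12.0)
= 0.442 × 1.047^11.2 = 0.442 × 1.673 = 0.7393 d⁻¹.

k_d ≈ 0.739 d⁻¹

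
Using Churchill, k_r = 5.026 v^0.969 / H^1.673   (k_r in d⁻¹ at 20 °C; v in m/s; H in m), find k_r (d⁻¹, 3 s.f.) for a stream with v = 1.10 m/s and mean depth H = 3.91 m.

k_r ≈ 0.563 d⁻¹

k_r = 5.026 × 1.10^0.969 / 3.91^1.673 = 5.026 × 1.097 / 9.788 = 0.5631 d⁻¹.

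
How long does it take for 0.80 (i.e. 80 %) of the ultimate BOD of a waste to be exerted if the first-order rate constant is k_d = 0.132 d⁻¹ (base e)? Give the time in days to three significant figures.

y/L₀ = 1 − e^(−k_d t) = 0.80 ⇒ e^(−k_d t) = 0.200
t = −ln(0.200) / 0.132 = 1.609 / 0.132 = 12.19 d.

t ≈ 12.2 d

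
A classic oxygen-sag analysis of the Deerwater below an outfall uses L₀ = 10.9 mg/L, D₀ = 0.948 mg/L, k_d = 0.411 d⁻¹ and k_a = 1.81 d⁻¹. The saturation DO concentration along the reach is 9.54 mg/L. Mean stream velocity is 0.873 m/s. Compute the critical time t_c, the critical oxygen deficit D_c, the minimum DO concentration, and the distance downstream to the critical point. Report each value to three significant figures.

t_c = [1/(k_a−k_d)] ln[(k_a/k_d)(1 − D₀(k_a−k_d)/(k_d L₀))]
= [1/(1.81−0.411)] ln[(1.81/0.411)(1 − 0.948×1.399/(0.411×10.9))]
= (1/1.399) ln[4.404 × 0.7040] = 0.7148 × ln(3.100) = 0.7148 × 1.131 = 0.8088 d.
L(t_c) = L₀ e^(−k_d t_c) = 10.9 × 0.7172 = 7.817 mg/L, and at the critical point k_a D_c = k_d L, so D_c = (0.411/1.81) × 7.817 = 1.775 mg/L.
Minimum DO = C_s − D_c = 9.54 − 1.775 = 7.765 mg/L.
x_c = v t_c = 0.873 m/s × 0.8088 d × 86400 s/d = 61000 m ≈ 61.0 km.

t_c ≈ 0.809 d; D_c ≈ 1.78 mg/L; min DO ≈ 7.76 mg/L; x_c ≈ 61.0 km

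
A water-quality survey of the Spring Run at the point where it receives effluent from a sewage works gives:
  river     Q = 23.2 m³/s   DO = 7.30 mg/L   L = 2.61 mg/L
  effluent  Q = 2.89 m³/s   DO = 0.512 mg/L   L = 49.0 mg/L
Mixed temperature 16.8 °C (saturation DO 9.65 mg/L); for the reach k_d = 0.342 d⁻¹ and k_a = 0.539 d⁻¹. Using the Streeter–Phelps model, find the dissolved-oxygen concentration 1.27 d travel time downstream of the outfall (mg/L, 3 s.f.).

Mixed DO = (23.2×7.30 + 2.89×0.512)/(23.2+2.89) = 170.8/26.09 = 6.548 mg/L.
Mixed L₀ = (23.2×2.61 + 2.89×49.0)/(26.09) = 202.2/26.09 = 7.749 mg/L.
Initial deficit D₀ = C_s − DO₀ = 9.65 − 6.548 = 3.102 mg/L.
D(1.27) = [0.342×7.749/(0.539−0.342)](e^(−0.342×1.27) − e^(−0.539×1.27)) + 3.102 e^(−0.539×1.27)
= 13.45 × (0.6477 − 0.5043) + 3.102 × 0.5043 = 3.493 mg/L.
DO = 9.65 − 3.493 = 6.157 mg/L.

DO ≈ 6.16 mg/L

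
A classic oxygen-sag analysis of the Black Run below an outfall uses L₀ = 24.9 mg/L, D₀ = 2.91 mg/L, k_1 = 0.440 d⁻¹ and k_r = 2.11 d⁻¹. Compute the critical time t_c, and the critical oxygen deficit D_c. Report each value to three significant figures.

t_c ≈ 0.588 d; D_c ≈ 4.01 mg/L

At the critical point dD/dt = 0, so k_1 L₀ e^(−k_1 t) = k_r D. Substituting D(t) from the Streeter–Phelps equation and solving for t gives
t_c = ln[(k_r/k_1)(1 − D₀(k_r−k_1)/(k_1 L₀))] / (k_r−k_1).
Here k_r−k_1 = 1.670 d⁻¹ and 1 − D₀(k_r−k_1)/(k_1 L₀) = 1 − 2.91×1.670/(0.440×24.9) = 0.5564, so
t_c = ln(4.795 × 0.5564) / 1.670 = 0.9815 / 1.670 = 0.5877 d.
L(t_c) = L₀ e^(−k_1 t_c) = 24.9 × 0.7721 = 19.23 mg/L, and at the critical point k_r D_c = k_1 L, so D_c = (0.440/2.11) × 19.23 = 4.009 mg/L.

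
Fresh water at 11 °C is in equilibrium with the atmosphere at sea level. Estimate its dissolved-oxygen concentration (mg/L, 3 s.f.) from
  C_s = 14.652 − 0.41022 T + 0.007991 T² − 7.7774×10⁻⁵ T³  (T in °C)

C_s ≈ 11.0 mg/L

C_s = 14.652 − 0.41022×11 + 0.007991×11² − 7.7774×10⁻⁵×11³ = 11.00 mg/L.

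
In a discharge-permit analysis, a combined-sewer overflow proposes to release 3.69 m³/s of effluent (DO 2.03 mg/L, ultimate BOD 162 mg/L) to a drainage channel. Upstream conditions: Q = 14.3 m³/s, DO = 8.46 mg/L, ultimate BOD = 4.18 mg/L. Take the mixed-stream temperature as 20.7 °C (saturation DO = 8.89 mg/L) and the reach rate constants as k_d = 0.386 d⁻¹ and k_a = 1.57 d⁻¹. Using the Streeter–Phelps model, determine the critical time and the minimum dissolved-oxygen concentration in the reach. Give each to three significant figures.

Mixed DO = (14.3×8.46 + 3.69×2.03)/(14.3+3.69) = 128.5/17.99 = 7.141 mg/L.
Mixed L₀ = (14.3×4.18 + 3.69×162)/(17.99) = 657.6/17.99 = 36.55 mg/L.
Initial deficit D₀ = C_s − DO₀ = 8.89 − 7.141 = 1.749 mg/L.
t_c = (1/1.184) ln[(1.57/0.386)(1 − 1.749×1.184/(0.386×36.55))] = 0.8446 × ln(3.470) = 1.051 d.
D_c = (0.386/1.57) × 36.55 × e^(−0.386×1.051) = 0.2459 × 36.55 × 0.6665 = 5.990 mg/L.
Minimum DO = 8.89 − 5.990 = 2.900 mg/L.

t_c ≈ 1.05 d; minimum DO ≈ 2.90 mg/L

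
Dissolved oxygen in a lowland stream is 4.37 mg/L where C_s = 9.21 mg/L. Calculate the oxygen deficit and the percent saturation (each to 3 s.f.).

D ≈ 4.84 mg/L; 47.4 % saturation

D = C_s − C = 9.21 − 4.37 = 4.84 mg/L.
% saturation = 4.37/9.21 × 100 = 47.4 %.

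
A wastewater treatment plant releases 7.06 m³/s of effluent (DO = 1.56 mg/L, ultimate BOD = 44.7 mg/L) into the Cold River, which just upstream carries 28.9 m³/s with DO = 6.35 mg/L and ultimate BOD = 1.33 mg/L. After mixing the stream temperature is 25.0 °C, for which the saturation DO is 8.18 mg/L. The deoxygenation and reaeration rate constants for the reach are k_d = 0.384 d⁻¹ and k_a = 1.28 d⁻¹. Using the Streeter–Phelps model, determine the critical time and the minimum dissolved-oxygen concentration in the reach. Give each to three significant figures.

Mixed DO = (28.9×6.35 + 7.06×1.56)/(28.9+7.06) = 194.5/35.96 = 5.410 mg/L.
Mixed L₀ = (28.9×1.33 + 7.06×44.7)/(35.96) = 354.0/35.96 = 9.845 mg/L.
Initial deficit D₀ = C_s − DO₀ = 8.18 − 5.410 = 2.770 mg/L.
t_c = (1/0.8960) ln[(1.28/0.384)(1 − 2.770×0.8960/(0.384×9.845))] = 1.116 × ln(1.145) = 0.1507 d.
D_c = (0.384/1.28) × 9.845 × e^(−0.384×0.1507) = 0.3000 × 9.845 × 0.9438 = 2.787 mg/L.
Minimum DO = 8.18 − 2.787 = 5.393 mg/L.

t_c ≈ 0.151 d; minimum DO ≈ 5.39 mg/L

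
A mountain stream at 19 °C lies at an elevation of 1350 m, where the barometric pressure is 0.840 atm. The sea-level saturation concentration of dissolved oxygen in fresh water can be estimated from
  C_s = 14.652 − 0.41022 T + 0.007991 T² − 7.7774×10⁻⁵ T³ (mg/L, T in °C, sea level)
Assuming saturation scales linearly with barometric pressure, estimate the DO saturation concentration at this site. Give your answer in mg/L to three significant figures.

At sea level: C_s = 14.652 − 0.41022×19 + 0.007991×19² − 7.7774×10⁻⁵×19³ = 9.209 mg/L.
Pressure correction: C_s' = 9.209 × 0.840 = 7.736 mg/L.

C_s ≈ 7.74 mg/L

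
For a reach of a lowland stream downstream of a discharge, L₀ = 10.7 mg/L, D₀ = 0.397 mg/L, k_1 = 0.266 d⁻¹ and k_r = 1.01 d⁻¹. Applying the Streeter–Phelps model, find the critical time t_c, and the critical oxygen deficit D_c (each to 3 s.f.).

With k_r/k_1 = 3.797 and 1 − D₀(k_r−k_1)/(k_1 L₀) = 0.8962,
t_c = ln(3.797 × 0.8962) / (1.01 − 0.266) = ln(3.403) / 0.7440 = 1.225/0.7440 = 1.646 d.
L(t_c) = L₀ e^(−k_1 t_c) = 10.7 × 0.6454 = 6.906 mg/L, and at the critical point k_r D_c = k_1 L, so D_c = (0.266/1.01) × 6.906 = 1.819 mg/L.

t_c ≈ 1.65 d; D_c ≈ 1.82 mg/L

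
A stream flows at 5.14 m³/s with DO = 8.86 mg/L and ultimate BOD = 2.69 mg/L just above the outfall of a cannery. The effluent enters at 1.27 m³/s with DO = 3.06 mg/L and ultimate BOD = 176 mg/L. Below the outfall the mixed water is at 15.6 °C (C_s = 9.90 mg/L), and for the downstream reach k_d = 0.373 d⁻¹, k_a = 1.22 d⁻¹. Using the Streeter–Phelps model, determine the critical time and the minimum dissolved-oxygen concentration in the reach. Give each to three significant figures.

t_c ≈ 1.23 d; minimum DO ≈ 2.74 mg/L

Mixed DO = (5.14×8.86 + 1.27×3.06)/(5.14+1.27) = 49.43/6.410 = 7.711 mg/L.
Mixed L₀ = (5.14×2.69 + 1.27×176)/(6.410) = 237.3/6.410 = 37.03 mg/L.
Initial deficit D₀ = C_s − DO₀ = 9.90 − 7.711 = 2.189 mg/L.
t_c = (1/0.8470) ln[(1.22/0.373)(1 − 2.189×0.8470/(0.373×37.03))] = 1.181 × ln(2.832) = 1.229 d.
D_c = (0.373/1.22) × 37.03 × e^(−0.373×1.229) = 0.3057 × 37.03 × 0.6323 = 7.158 mg/L.
Minimum DO = 9.90 − 7.158 = 2.742 mg/L.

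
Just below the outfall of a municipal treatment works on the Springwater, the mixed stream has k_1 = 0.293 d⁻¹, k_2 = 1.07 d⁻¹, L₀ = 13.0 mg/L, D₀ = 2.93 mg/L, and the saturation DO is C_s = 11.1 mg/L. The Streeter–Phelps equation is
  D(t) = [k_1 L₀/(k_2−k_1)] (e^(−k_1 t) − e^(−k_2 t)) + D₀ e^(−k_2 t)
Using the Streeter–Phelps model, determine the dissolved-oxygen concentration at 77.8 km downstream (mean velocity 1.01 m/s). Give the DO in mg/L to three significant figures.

Travel time t = x/v = 77.8 km / (1.01 m/s) = 77800 m / 1.01 m/s = 77030 s = 0.8915 d.
k_1 L₀/(k_2−k_1) = 0.293×13.0/(1.07−0.293) = 3.809/0.7770 = 4.902 mg/L.
e^(−k_1 t) = e^(−0.293×0.8915) = 0.7701; e^(−k_2 t) = e^(−1.07×0.8915) = 0.3852.
D = 4.902 × (0.7701 − 0.3852) + 2.93 × 0.3852 = 1.887 + 1.129 = 3.016 mg/L.
DO = C_s − D = 11.1 − 3.016 = 8.084 mg/L.

DO ≈ 8.08 mg/L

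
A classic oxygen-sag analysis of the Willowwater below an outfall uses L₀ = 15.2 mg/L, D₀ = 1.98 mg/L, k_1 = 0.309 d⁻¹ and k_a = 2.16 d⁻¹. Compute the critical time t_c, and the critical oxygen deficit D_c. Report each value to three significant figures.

With k_a/k_1 = 6.990 and 1 − D₀(k_a−k_1)/(k_1 L₀) = 0.2197,
t_c = ln(6.990 × 0.2197) / (2.16 − 0.309) = ln(1.536) / 1.851 = 0.4290/1.851 = 0.2317 d.
D_c = (k_1/k_a) L₀ e^(−k_1 t_c) = (0.309/2.16) × 15.2 × e^(−0.309×0.2317) = 0.1431 × 15.2 × 0.9309 = 2.024 mg/L.

t_c ≈ 0.232 d; D_c ≈ 2.02 mg/L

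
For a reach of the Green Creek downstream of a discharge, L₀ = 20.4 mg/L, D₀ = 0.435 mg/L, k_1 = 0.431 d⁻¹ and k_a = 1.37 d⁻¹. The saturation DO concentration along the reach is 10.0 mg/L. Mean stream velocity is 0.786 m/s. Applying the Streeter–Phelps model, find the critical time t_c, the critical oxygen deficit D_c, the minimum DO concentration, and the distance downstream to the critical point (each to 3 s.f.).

At the critical point dD/dt = 0, so k_1 L₀ e^(−k_1 t) = k_a D. Substituting D(t) from the Streeter–Phelps equation and solving for t gives
t_c = ln[(k_a/k_1)(1 − D₀(k_a−k_1)/(k_1 L₀))] / (k_a−k_1).
Here k_a−k_1 = 0.9390 d⁻¹ and 1 − D₀(k_a−k_1)/(k_1 L₀) = 1 − 0.435×0.9390/(0.431×20.4) = 0.9535, so
t_c = ln(3.179 × 0.9535) / 0.9390 = 1.109 / 0.9390 = 1.181 d.
D_c = (k_1/k_a) L₀ e^(−k_1 t_c) = (0.431/1.37) × 20.4 × e^(−0.431×1.181) = 0.3146 × 20.4 × 0.6011 = 3.858 mg/L.
Minimum DO = C_s − D_c = 10.0 − 3.858 = 6.142 mg/L.
x_c = v t_c = 0.786 m/s × 1.181 d × 86400 s/d = 80200 m ≈ 80.2 km.

t_c ≈ 1.18 d; D_c ≈ 3.86 mg/L; min DO ≈ 6.14 mg/L; x_c ≈ 80.2 km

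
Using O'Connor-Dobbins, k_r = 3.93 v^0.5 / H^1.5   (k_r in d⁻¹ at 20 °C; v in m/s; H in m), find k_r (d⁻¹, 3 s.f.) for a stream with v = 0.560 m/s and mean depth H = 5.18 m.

k_r ≈ 0.249 d⁻¹

k_r = 3.93 × 0.560^0.5 / 5.18^1.5 = 3.93 × 0.7483 / 11.79 = 0.2495 d⁻¹.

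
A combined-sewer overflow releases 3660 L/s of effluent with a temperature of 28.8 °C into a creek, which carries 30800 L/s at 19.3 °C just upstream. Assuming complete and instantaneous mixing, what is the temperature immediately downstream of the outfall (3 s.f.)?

Flow-weighted mixing: C = (Q_r C_r + Q_w C_w)/(Q_r + Q_w)
= (30800×19.3 + 3660×28.8)/(30800 + 3660) = 699800/34460 = 20.31 °C.

20.3 °C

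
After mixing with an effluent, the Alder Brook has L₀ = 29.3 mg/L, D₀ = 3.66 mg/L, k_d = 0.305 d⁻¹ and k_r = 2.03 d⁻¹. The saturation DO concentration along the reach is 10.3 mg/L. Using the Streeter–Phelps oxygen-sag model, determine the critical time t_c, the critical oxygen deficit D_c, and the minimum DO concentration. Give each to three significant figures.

t_c ≈ 0.388 d; D_c ≈ 3.91 mg/L; min DO ≈ 6.39 mg/L

t_c = [1/(k_r−k_d)] ln[(k_r/k_d)(1 − D₀(k_r−k_d)/(k_d L₀))]
= [1/(2.03−0.305)] ln[(2.03/0.305)(1 − 3.66×1.725/(0.305×29.3))]
= (1/1.725) ln[6.656 × 0.2935] = 0.5797 × ln(1.954) = 0.5797 × 0.6697 = 0.3882 d.
D_c = (k_d/k_r) L₀ e^(−k_d t_c) = (0.305/2.03) × 29.3 × e^(−0.305×0.3882) = 0.1502 × 29.3 × 0.8883 = 3.911 mg/L.
Minimum DO = C_s − D_c = 10.3 − 3.911 = 6.389 mg/L.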